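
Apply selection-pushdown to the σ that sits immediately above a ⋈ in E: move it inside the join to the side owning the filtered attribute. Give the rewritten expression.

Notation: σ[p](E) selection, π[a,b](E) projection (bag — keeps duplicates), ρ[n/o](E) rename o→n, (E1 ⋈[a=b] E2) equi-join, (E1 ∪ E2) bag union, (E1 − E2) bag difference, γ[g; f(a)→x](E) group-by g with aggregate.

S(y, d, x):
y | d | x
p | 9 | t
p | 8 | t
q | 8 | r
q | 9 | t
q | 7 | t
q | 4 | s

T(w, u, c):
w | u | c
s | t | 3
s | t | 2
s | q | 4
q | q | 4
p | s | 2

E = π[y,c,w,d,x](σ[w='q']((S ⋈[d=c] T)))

σ filters on w, owned by the right side.
E' = π[y,c,w,d,x]((S ⋈[d=c] σ[w='q'](T)))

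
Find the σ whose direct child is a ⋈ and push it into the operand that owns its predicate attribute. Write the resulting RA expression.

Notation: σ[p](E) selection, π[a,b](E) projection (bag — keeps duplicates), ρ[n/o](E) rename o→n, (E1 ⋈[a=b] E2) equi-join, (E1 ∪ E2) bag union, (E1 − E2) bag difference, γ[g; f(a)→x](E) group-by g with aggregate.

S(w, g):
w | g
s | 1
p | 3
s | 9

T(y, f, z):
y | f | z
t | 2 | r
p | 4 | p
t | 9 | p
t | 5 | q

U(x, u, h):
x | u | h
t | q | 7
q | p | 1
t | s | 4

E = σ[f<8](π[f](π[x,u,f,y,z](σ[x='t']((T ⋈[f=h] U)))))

σ filters on x, owned by the right side.
E' = σ[f<8](π[f](π[x,u,f,y,z]((T ⋈[f=h] σ[x='t'](U)))))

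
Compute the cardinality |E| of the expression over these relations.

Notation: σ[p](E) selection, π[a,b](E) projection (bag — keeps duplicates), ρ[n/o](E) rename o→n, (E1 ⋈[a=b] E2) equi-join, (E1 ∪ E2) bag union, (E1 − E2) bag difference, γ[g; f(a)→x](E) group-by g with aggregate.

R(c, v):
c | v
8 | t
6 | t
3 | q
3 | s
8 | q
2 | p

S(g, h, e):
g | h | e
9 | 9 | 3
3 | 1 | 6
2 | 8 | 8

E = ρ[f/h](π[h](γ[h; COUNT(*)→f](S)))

Stepwise |·|:
  S → 3
  γ[h; COUNT(*)→f](S) → 3
  π[h](γ[h; COUNT(*)→f](S)) → 3
  ρ[f/h](π[h](γ[h; COUNT(*)→f](S))) → 3

|E| = 3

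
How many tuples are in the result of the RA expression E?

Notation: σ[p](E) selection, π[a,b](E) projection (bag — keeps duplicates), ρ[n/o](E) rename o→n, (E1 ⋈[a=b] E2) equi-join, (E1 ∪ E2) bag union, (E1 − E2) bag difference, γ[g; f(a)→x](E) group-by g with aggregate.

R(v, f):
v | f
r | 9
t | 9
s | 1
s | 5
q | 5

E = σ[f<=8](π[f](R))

Subexpression sizes:
  R → 5
  π[f](R) → 5
  σ[f<=8](π[f](R)) → 3

|E| = 3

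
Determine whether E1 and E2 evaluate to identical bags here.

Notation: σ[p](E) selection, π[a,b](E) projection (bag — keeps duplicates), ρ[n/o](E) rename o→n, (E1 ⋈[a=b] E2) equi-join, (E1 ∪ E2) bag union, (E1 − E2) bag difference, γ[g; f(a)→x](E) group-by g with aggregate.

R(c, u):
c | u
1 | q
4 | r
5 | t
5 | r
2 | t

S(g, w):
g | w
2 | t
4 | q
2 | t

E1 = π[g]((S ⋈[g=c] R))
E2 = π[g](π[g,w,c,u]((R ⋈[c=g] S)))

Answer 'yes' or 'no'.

E1 row counts bottom-up:
  S → 3
  R → 5
  (S ⋈[g=c] R) → 3
  π[g]((S ⋈[g=c] R)) → 3
E2 row counts bottom-up:
  R → 5
  S → 3
  (R ⋈[c=g] S) → 3
  π[g,w,c,u]((R ⋈[c=g] S)) → 3
  π[g](π[g,w,c,u]((R ⋈[c=g] S))) → 3

E1 and E2 produce the same multiset:
g
2
2
4

yes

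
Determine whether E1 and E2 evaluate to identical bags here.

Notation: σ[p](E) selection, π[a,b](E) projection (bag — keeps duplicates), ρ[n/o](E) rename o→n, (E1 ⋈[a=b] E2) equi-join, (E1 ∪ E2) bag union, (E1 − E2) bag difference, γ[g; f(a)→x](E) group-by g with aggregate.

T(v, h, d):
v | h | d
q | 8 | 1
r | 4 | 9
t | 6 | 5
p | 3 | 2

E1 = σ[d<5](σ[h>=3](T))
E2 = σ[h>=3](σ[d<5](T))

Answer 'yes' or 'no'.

E1 stepwise |·|:
  T → 4
  σ[h>=3](T) → 4
  σ[d<5](σ[h>=3](T)) → 2
E2 stepwise |·|:
  T → 4
  σ[d<5](T) → 2
  σ[h>=3](σ[d<5](T)) → 2

E1 and E2 produce the same multiset:
v | h | d
p | 3 | 2
q | 8 | 1

yes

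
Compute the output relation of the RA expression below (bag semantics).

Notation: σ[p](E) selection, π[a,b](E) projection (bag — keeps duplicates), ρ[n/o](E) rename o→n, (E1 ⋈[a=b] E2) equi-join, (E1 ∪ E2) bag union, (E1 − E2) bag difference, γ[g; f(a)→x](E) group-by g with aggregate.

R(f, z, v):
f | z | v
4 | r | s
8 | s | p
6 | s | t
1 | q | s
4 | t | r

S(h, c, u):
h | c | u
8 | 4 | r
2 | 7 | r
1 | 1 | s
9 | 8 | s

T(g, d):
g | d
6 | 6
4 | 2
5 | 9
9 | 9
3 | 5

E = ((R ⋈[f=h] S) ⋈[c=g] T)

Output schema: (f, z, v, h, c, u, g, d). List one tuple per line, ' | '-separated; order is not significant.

Subexpression sizes:
  R → 5
  S → 4
  (R ⋈[f=h] S) → 2
  T → 5
  ((R ⋈[f=h] S) ⋈[c=g] T) → 1

== RESULT ==
f | z | v | h | c | u | g | d
8 | s | p | 8 | 4 | r | 4 | 2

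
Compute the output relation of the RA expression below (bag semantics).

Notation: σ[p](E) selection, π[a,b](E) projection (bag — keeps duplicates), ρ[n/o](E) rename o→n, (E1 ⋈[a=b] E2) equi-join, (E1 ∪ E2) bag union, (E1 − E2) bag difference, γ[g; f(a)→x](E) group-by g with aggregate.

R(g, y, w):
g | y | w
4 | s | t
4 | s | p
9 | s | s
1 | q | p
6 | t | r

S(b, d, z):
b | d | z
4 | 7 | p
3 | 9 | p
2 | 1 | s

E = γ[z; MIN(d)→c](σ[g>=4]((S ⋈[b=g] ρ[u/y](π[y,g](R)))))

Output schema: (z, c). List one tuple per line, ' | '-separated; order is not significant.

Stepwise |·|:
  S → 3
  R → 5
  π[y,g](R) → 5
  ρ[u/y](π[y,g](R)) → 5
  (S ⋈[b=g] ρ[u/y](π[y,g](R))) → 2
  σ[g>=4]((S ⋈[b=g] ρ[u/y](π[y,g](R)))) → 2
  γ[z; MIN(d)→c](σ[g>=4]((S ⋈[b=g] ρ[u/y](π[y,g](R))))) → 1

== RESULT ==
z | c
p | 7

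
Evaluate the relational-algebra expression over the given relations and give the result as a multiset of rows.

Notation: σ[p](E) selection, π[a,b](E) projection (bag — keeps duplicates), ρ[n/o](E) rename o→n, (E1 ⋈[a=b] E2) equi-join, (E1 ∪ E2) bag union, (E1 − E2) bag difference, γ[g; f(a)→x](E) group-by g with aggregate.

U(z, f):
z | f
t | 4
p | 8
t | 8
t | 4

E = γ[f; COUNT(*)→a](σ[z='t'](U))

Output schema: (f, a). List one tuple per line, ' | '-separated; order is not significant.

Per-node cardinality:
  U → 4
  σ[z='t'](U) → 3
  γ[f; COUNT(*)→a](σ[z='t'](U)) → 2

== RESULT ==
f | a
4 | 2
8 | 1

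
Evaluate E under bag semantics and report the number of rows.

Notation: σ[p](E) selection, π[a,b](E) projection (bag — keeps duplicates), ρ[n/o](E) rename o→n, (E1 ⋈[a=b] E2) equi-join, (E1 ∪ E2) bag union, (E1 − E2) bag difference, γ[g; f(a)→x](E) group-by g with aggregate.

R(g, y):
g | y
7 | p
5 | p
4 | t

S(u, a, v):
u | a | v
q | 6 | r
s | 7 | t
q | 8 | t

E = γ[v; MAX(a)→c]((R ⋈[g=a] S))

Stepwise |·|:
  R → 3
  S → 3
  (R ⋈[g=a] S) → 1
  γ[v; MAX(a)→c]((R ⋈[g=a] S)) → 1

|E| = 1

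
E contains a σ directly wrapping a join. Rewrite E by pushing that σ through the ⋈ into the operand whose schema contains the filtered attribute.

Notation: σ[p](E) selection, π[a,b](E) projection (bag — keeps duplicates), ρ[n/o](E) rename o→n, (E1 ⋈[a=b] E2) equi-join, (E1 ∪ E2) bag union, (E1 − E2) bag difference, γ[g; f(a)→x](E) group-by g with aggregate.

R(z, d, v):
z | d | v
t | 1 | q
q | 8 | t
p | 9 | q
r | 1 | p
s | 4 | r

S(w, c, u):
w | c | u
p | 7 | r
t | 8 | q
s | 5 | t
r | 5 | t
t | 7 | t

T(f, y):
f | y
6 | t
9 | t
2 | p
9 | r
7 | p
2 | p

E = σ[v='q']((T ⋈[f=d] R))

σ filters on v, owned by the right side.
E' = (T ⋈[f=d] σ[v='q'](R))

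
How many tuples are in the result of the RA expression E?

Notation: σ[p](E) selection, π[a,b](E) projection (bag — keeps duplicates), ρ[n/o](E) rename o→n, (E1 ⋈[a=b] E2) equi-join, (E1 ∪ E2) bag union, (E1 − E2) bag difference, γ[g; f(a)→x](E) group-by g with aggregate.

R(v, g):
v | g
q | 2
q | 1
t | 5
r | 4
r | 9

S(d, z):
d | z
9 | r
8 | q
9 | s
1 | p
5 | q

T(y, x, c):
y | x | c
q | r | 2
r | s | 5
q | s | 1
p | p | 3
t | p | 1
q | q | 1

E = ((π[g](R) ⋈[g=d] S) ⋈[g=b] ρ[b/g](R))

Subexpression sizes:
  R → 5
  π[g](R) → 5
  S → 5
  (π[g](R) ⋈[g=d] S) → 4
  R → 5
  ρ[b/g](R) → 5
  ((π[g](R) ⋈[g=d] S) ⋈[g=b] ρ[b/g](R)) → 4

|E| = 4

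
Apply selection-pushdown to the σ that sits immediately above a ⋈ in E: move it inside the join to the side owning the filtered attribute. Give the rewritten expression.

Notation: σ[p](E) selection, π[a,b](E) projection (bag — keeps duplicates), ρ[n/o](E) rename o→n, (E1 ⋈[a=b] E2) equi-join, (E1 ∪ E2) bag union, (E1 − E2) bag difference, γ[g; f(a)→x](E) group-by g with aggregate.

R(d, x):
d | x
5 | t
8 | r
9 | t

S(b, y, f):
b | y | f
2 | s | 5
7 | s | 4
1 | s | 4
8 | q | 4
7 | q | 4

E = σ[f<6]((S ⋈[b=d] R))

σ filters on f, owned by the left side.
E' = (σ[f<6](S) ⋈[b=d] R)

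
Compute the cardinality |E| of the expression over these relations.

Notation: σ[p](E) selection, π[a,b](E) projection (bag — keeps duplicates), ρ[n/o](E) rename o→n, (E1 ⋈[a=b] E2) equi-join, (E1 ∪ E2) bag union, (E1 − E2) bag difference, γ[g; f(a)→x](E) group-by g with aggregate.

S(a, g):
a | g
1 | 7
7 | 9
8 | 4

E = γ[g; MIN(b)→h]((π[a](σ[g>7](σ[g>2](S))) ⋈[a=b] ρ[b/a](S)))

Subexpression sizes:
  S → 3
  σ[g>2](S) → 3
  σ[g>7](σ[g>2](S)) → 1
  π[a](σ[g>7](σ[g>2](S))) → 1
  S → 3
  ρ[b/a](S) → 3
  (π[a](σ[g>7](σ[g>2](S))) ⋈[a=b] ρ[b/a](S)) → 1
  γ[g; MIN(b)→h]((π[a](σ[g>7](σ[g>2](S))) ⋈[a=b] ρ[b/a](S))) → 1

|E| = 1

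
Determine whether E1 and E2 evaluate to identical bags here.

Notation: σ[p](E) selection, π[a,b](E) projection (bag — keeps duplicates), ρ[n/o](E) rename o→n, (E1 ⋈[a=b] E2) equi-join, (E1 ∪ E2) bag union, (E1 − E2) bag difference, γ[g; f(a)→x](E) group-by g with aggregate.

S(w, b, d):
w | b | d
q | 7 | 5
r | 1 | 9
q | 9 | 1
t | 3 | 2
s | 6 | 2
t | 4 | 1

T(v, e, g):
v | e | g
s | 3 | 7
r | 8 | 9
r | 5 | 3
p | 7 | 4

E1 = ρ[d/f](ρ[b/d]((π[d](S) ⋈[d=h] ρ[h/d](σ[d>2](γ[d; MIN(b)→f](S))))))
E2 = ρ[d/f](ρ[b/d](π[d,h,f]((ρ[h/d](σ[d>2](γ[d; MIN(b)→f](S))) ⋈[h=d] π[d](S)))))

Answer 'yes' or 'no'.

E1 row counts bottom-up:
  S → 6
  π[d](S) → 6
  S → 6
  γ[d; MIN(b)→f](S) → 4
  σ[d>2](γ[d; MIN(b)→f](S)) → 2
  ρ[h/d](σ[d>2](γ[d; MIN(b)→f](S))) → 2
  (π[d](S) ⋈[d=h] ρ[h/d](σ[d>2](γ[d; MIN(b)→f](S)))) → 2
  ρ[b/d]((π[d](S) ⋈[d=h] ρ[h/d](σ[d>2](γ[d; MIN(b)→f](S))))) → 2
  ρ[d/f](ρ[b/d]((π[d](S) ⋈[d=h] ρ[h/d](σ[d>2](γ[d; MIN(b)→f](S)))))) → 2
E2 row counts bottom-up:
  S → 6
  γ[d; MIN(b)→f](S) → 4
  σ[d>2](γ[d; MIN(b)→f](S)) → 2
  ρ[h/d](σ[d>2](γ[d; MIN(b)→f](S))) → 2
  S → 6
  π[d](S) → 6
  (ρ[h/d](σ[d>2](γ[d; MIN(b)→f](S))) ⋈[h=d] π[d](S)) → 2
  π[d,h,f]((ρ[h/d](σ[d>2](γ[d; MIN(b)→f](S))) ⋈[h=d] π[d](S))) → 2
  ρ[b/d](π[d,h,f]((ρ[h/d](σ[d>2](γ[d; MIN(b)→f](S))) ⋈[h=d] π[d](S)))) → 2
  ρ[d/f](ρ[b/d](π[d,h,f]((ρ[h/d](σ[d>2](γ[d; MIN(b)→f](S))) ⋈[h=d] π[d](S))))) → 2

E1 and E2 produce the same multiset:
b | h | d
5 | 5 | 7
9 | 9 | 1

yes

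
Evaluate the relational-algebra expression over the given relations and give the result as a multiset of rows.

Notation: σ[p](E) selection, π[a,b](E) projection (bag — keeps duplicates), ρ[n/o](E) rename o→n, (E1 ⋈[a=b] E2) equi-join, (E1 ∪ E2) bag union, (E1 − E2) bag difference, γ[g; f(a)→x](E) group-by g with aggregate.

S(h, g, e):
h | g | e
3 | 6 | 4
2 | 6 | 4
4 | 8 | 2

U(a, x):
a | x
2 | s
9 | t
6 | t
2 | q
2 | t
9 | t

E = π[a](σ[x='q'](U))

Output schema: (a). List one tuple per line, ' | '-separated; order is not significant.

Row counts bottom-up:
  U → 6
  σ[x='q'](U) → 1
  π[a](σ[x='q'](U)) → 1

== RESULT ==
a
2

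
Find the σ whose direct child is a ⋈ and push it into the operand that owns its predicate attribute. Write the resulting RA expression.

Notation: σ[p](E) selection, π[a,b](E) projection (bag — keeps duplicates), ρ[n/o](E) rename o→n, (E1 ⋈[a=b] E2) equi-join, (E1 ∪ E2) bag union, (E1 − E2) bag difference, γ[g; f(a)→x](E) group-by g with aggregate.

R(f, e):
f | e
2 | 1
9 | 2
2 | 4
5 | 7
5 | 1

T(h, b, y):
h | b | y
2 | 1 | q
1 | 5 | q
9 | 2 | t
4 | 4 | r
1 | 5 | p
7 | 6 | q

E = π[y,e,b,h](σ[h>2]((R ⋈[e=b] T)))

σ filters on h, owned by the right side.
E' = π[y,e,b,h]((R ⋈[e=b] σ[h>2](T)))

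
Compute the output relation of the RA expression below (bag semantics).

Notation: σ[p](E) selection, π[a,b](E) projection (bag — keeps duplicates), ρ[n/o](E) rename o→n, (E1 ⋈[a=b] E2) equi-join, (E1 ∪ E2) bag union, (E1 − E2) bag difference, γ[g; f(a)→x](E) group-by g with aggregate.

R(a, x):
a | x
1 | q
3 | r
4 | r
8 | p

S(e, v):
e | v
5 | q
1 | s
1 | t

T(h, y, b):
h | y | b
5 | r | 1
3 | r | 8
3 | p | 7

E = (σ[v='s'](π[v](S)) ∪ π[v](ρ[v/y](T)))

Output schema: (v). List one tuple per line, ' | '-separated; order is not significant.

Per-node cardinality:
  S → 3
  π[v](S) → 3
  σ[v='s'](π[v](S)) → 1
  T → 3
  ρ[v/y](T) → 3
  π[v](ρ[v/y](T)) → 3
  (σ[v='s'](π[v](S)) ∪ π[v](ρ[v/y](T))) → 4

== RESULT ==
v
p
r
r
s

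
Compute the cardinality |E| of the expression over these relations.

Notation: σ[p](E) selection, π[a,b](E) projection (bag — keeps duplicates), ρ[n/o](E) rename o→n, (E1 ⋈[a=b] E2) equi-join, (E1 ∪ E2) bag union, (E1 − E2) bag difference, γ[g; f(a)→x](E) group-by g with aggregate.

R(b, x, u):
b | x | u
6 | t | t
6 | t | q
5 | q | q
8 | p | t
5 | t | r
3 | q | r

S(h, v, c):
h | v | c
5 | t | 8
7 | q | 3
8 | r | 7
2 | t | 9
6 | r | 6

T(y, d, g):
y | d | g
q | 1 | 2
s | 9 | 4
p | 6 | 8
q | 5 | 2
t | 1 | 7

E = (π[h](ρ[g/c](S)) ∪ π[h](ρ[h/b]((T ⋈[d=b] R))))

Per-node cardinality:
  S → 5
  ρ[g/c](S) → 5
  π[h](ρ[g/c](S)) → 5
  T → 5
  R → 6
  (T ⋈[d=b] R) → 4
  ρ[h/b]((T ⋈[d=b] R)) → 4
  π[h](ρ[h/b]((T ⋈[d=b] R))) → 4
  (π[h](ρ[g/c](S)) ∪ π[h](ρ[h/b]((T ⋈[d=b] R)))) → 9

|E| = 9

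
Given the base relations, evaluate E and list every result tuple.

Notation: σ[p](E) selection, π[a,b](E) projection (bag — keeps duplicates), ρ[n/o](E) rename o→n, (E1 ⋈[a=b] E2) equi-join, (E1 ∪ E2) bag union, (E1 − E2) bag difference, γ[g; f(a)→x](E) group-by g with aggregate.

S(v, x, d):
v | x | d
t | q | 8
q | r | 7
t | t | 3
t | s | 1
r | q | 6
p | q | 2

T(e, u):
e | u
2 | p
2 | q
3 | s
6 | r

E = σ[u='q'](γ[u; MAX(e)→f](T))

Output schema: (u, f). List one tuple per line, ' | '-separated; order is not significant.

Row counts bottom-up:
  T → 4
  γ[u; MAX(e)→f](T) → 4
  σ[u='q'](γ[u; MAX(e)→f](T)) → 1

== RESULT ==
u | f
q | 2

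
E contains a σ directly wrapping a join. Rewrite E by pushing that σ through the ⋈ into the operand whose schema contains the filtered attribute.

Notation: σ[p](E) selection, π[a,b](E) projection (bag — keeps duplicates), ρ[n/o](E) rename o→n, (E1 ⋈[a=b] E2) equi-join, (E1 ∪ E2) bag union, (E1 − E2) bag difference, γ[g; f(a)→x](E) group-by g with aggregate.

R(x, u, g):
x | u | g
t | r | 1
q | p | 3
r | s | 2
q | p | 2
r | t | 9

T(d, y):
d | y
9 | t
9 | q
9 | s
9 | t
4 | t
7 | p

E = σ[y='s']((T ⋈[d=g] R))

σ filters on y, owned by the left side.
E' = (σ[y='s'](T) ⋈[d=g] R)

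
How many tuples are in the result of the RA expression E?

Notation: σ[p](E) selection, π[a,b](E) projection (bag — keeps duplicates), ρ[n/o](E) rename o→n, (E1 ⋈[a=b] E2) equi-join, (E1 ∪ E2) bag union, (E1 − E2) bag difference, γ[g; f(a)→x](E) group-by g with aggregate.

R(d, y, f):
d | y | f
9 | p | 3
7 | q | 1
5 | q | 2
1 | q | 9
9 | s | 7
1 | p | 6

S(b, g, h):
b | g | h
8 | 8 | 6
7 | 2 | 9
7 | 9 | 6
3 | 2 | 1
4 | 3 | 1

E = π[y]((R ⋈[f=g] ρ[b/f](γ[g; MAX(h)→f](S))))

Per-node cardinality:
  R → 6
  S → 5
  γ[g; MAX(h)→f](S) → 4
  ρ[b/f](γ[g; MAX(h)→f](S)) → 4
  (R ⋈[f=g] ρ[b/f](γ[g; MAX(h)→f](S))) → 3
  π[y]((R ⋈[f=g] ρ[b/f](γ[g; MAX(h)→f](S)))) → 3

|E| = 3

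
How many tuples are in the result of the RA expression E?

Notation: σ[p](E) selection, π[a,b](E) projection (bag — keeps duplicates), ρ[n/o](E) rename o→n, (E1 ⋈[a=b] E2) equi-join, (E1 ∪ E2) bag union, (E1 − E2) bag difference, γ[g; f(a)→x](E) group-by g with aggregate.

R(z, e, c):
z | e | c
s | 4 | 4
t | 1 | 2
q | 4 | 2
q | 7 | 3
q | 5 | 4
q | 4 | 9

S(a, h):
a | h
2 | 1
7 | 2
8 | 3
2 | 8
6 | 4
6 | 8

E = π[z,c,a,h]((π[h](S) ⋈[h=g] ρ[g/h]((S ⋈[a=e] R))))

Row counts bottom-up:
  S → 6
  π[h](S) → 6
  S → 6
  R → 6
  (S ⋈[a=e] R) → 1
  ρ[g/h]((S ⋈[a=e] R)) → 1
  (π[h](S) ⋈[h=g] ρ[g/h]((S ⋈[a=e] R))) → 1
  π[z,c,a,h]((π[h](S) ⋈[h=g] ρ[g/h]((S ⋈[a=e] R)))) → 1

|E| = 1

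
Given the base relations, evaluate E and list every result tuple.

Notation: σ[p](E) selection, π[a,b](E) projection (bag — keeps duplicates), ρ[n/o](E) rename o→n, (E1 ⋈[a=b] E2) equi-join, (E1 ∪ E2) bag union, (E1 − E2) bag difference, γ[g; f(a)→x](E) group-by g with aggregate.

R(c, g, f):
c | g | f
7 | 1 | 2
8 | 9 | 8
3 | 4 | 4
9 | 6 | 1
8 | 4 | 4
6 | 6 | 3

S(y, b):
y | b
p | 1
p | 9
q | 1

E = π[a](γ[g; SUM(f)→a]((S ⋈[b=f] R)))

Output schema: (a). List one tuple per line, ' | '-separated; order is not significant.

Subexpression sizes:
  S → 3
  R → 6
  (S ⋈[b=f] R) → 2
  γ[g; SUM(f)→a]((S ⋈[b=f] R)) → 1
  π[a](γ[g; SUM(f)→a]((S ⋈[b=f] R))) → 1

== RESULT ==
a
2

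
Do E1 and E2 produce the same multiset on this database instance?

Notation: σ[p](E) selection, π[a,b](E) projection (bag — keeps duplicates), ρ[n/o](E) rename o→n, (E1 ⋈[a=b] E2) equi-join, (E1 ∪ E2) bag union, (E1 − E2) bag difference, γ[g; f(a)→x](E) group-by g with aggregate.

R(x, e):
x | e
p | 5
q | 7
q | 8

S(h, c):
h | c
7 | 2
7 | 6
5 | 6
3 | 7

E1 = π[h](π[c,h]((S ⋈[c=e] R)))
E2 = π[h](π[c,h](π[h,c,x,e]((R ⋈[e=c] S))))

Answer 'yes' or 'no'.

E1 per-node cardinality:
  S → 4
  R → 3
  (S ⋈[c=e] R) → 1
  π[c,h]((S ⋈[c=e] R)) → 1
  π[h](π[c,h]((S ⋈[c=e] R))) → 1
E2 per-node cardinality:
  R → 3
  S → 4
  (R ⋈[e=c] S) → 1
  π[h,c,x,e]((R ⋈[e=c] S)) → 1
  π[c,h](π[h,c,x,e]((R ⋈[e=c] S))) → 1
  π[h](π[c,h](π[h,c,x,e]((R ⋈[e=c] S)))) → 1

E1 and E2 produce the same multiset:
h
3

yes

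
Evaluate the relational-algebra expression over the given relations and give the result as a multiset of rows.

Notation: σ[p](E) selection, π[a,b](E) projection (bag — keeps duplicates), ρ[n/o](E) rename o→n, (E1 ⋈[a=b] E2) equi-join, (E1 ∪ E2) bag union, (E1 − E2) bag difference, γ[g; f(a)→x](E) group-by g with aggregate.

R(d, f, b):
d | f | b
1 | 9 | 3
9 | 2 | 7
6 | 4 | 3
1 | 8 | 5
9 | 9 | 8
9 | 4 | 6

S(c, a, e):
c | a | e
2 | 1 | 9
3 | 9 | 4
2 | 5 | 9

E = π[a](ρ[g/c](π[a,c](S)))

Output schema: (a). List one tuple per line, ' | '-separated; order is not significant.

Per-node cardinality:
  S → 3
  π[a,c](S) → 3
  ρ[g/c](π[a,c](S)) → 3
  π[a](ρ[g/c](π[a,c](S))) → 3

== RESULT ==
a
1
5
9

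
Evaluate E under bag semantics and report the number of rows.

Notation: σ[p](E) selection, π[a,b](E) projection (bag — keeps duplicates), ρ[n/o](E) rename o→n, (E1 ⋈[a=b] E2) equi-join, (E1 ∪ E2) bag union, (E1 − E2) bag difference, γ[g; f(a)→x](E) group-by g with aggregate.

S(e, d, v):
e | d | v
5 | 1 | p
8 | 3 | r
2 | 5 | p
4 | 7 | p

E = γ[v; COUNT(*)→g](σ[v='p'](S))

Stepwise |·|:
  S → 4
  σ[v='p'](S) → 3
  γ[v; COUNT(*)→g](σ[v='p'](S)) → 1

|E| = 1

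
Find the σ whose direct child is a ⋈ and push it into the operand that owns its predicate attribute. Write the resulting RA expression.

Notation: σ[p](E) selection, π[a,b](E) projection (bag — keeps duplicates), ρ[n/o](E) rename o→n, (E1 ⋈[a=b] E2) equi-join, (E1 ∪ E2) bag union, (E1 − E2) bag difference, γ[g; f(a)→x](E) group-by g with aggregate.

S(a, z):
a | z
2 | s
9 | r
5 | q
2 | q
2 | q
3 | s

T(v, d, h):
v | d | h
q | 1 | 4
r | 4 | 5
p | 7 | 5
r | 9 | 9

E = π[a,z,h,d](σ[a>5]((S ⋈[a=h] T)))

σ filters on a, owned by the left side.
E' = π[a,z,h,d]((σ[a>5](S) ⋈[a=h] T))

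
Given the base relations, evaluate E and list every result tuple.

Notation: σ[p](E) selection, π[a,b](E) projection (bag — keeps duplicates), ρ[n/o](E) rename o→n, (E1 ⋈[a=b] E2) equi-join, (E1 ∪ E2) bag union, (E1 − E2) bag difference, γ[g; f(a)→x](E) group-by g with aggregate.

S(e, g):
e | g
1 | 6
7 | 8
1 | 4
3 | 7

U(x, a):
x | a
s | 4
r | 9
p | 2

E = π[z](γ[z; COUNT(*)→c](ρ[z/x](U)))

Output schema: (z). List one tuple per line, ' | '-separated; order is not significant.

Row counts bottom-up:
  U → 3
  ρ[z/x](U) → 3
  γ[z; COUNT(*)→c](ρ[z/x](U)) → 3
  π[z](γ[z; COUNT(*)→c](ρ[z/x](U))) → 3

== RESULT ==
z
p
r
s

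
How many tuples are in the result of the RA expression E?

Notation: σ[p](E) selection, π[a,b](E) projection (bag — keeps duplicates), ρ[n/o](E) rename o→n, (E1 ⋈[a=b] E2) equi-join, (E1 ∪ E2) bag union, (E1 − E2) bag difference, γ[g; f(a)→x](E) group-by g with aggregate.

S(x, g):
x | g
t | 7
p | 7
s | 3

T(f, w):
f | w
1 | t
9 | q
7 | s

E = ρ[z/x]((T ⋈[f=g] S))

Subexpression sizes:
  T → 3
  S → 3
  (T ⋈[f=g] S) → 2
  ρ[z/x]((T ⋈[f=g] S)) → 2

|E| = 2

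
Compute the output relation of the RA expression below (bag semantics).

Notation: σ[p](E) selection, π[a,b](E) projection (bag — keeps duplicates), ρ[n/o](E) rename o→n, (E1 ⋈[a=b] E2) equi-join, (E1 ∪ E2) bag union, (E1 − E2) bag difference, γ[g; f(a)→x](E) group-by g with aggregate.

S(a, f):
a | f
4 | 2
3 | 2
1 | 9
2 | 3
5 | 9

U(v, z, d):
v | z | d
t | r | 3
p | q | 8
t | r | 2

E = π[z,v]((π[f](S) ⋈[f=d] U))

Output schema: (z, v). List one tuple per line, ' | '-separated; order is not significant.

Subexpression sizes:
  S → 5
  π[f](S) → 5
  U → 3
  (π[f](S) ⋈[f=d] U) → 3
  π[z,v]((π[f](S) ⋈[f=d] U)) → 3

== RESULT ==
z | v
r | t
r | t
r | t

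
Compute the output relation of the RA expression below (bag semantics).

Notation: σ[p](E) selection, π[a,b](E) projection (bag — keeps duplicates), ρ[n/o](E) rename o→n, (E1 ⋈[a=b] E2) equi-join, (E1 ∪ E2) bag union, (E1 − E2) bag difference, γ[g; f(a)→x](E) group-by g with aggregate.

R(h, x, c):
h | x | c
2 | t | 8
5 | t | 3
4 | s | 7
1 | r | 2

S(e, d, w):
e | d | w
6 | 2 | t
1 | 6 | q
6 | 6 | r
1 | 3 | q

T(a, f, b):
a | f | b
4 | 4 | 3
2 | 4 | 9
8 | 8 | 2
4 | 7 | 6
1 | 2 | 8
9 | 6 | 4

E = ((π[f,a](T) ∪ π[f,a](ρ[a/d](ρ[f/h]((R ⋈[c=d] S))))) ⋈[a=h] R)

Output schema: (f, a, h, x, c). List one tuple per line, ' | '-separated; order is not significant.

Per-node cardinality:
  T → 6
  π[f,a](T) → 6
  R → 4
  S → 4
  (R ⋈[c=d] S) → 2
  ρ[f/h]((R ⋈[c=d] S)) → 2
  ρ[a/d](ρ[f/h]((R ⋈[c=d] S))) → 2
  π[f,a](ρ[a/d](ρ[f/h]((R ⋈[c=d] S)))) → 2
  (π[f,a](T) ∪ π[f,a](ρ[a/d](ρ[f/h]((R ⋈[c=d] S))))) → 8
  R → 4
  ((π[f,a](T) ∪ π[f,a](ρ[a/d](ρ[f/h]((R ⋈[c=d] S))))) ⋈[a=h] R) → 5

== RESULT ==
f | a | h | x | c
1 | 2 | 2 | t | 8
2 | 1 | 1 | r | 2
4 | 2 | 2 | t | 8
4 | 4 | 4 | s | 7
7 | 4 | 4 | s | 7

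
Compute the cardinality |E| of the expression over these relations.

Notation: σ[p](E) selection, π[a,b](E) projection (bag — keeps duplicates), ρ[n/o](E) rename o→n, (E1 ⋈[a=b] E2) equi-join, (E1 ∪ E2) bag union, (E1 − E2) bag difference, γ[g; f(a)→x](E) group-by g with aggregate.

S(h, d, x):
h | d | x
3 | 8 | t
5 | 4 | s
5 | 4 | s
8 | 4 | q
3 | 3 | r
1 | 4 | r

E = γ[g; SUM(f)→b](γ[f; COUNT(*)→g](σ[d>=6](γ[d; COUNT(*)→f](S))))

Subexpression sizes:
  S → 6
  γ[d; COUNT(*)→f](S) → 3
  σ[d>=6](γ[d; COUNT(*)→f](S)) → 1
  γ[f; COUNT(*)→g](σ[d>=6](γ[d; COUNT(*)→f](S))) → 1
  γ[g; SUM(f)→b](γ[f; COUNT(*)→g](σ[d>=6](γ[d; COUNT(*)→f](S)))) → 1

|E| = 1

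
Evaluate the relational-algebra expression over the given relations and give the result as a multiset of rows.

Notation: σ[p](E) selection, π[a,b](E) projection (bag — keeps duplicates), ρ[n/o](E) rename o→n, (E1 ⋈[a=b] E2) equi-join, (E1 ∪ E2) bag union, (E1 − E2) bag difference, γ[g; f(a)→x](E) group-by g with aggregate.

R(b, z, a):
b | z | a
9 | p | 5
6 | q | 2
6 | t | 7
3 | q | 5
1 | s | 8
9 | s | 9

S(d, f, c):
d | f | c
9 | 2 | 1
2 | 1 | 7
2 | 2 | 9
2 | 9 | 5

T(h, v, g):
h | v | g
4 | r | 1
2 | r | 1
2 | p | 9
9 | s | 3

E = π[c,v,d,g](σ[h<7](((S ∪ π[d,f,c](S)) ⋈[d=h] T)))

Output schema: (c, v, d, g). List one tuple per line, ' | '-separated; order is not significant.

Subexpression sizes:
  S → 4
  S → 4
  π[d,f,c](S) → 4
  (S ∪ π[d,f,c](S)) → 8
  T → 4
  ((S ∪ π[d,f,c](S)) ⋈[d=h] T) → 14
  σ[h<7](((S ∪ π[d,f,c](S)) ⋈[d=h] T)) → 12
  π[c,v,d,g](σ[h<7](((S ∪ π[d,f,c](S)) ⋈[d=h] T))) → 12

== RESULT ==
c | v | d | g
5 | p | 2 | 9
5 | p | 2 | 9
5 | r | 2 | 1
5 | r | 2 | 1
7 | p | 2 | 9
7 | p | 2 | 9
7 | r | 2 | 1
7 | r | 2 | 1
9 | p | 2 | 9
9 | p | 2 | 9
9 | r | 2 | 1
9 | r | 2 | 1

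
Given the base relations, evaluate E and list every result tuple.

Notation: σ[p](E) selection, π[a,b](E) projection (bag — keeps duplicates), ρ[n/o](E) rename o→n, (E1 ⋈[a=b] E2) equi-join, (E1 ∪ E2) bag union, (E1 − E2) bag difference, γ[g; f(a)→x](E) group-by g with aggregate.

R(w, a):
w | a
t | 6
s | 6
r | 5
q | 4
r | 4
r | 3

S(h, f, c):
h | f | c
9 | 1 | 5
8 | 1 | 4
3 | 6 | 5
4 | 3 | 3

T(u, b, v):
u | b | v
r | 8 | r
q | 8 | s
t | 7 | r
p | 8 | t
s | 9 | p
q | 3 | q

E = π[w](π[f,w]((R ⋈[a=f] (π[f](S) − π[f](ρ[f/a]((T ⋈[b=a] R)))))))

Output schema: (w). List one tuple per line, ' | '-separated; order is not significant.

Subexpression sizes:
  R → 6
  S → 4
  π[f](S) → 4
  T → 6
  R → 6
  (T ⋈[b=a] R) → 1
  ρ[f/a]((T ⋈[b=a] R)) → 1
  π[f](ρ[f/a]((T ⋈[b=a] R))) → 1
  (π[f](S) − π[f](ρ[f/a]((T ⋈[b=a] R)))) → 3
  (R ⋈[a=f] (π[f](S) − π[f](ρ[f/a]((T ⋈[b=a] R))))) → 2
  π[f,w]((R ⋈[a=f] (π[f](S) − π[f](ρ[f/a]((T ⋈[b=a] R)))))) → 2
  π[w](π[f,w]((R ⋈[a=f] (π[f](S) − π[f](ρ[f/a]((T ⋈[b=a] R))))))) → 2

== RESULT ==
w
s
t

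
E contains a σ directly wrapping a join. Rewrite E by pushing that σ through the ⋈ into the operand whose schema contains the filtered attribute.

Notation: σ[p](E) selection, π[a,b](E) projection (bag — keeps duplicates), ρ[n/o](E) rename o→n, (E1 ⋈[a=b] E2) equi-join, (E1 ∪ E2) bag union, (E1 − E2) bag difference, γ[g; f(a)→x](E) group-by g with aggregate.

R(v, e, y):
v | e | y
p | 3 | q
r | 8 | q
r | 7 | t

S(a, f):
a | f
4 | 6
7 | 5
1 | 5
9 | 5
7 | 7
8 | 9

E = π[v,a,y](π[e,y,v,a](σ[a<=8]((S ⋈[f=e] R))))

σ filters on a, owned by the left side.
E' = π[v,a,y](π[e,y,v,a]((σ[a<=8](S) ⋈[f=e] R)))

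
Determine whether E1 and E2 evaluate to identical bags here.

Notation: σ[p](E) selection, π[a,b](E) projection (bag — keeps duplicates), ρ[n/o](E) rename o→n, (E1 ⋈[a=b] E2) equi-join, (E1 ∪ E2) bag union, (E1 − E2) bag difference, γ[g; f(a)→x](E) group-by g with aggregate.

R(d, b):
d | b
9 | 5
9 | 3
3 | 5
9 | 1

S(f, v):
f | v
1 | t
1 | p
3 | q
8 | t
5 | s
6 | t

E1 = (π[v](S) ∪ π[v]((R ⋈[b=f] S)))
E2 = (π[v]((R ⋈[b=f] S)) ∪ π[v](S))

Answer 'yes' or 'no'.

E1 stepwise |·|:
  S → 6
  π[v](S) → 6
  R → 4
  S → 6
  (R ⋈[b=f] S) → 5
  π[v]((R ⋈[b=f] S)) → 5
  (π[v](S) ∪ π[v]((R ⋈[b=f] S))) → 11
E2 stepwise |·|:
  R → 4
  S → 6
  (R ⋈[b=f] S) → 5
  π[v]((R ⋈[b=f] S)) → 5
  S → 6
  π[v](S) → 6
  (π[v]((R ⋈[b=f] S)) ∪ π[v](S)) → 11

E1 and E2 produce the same multiset:
v
p
p
q
q
s
s
s
t
t
t
t

yes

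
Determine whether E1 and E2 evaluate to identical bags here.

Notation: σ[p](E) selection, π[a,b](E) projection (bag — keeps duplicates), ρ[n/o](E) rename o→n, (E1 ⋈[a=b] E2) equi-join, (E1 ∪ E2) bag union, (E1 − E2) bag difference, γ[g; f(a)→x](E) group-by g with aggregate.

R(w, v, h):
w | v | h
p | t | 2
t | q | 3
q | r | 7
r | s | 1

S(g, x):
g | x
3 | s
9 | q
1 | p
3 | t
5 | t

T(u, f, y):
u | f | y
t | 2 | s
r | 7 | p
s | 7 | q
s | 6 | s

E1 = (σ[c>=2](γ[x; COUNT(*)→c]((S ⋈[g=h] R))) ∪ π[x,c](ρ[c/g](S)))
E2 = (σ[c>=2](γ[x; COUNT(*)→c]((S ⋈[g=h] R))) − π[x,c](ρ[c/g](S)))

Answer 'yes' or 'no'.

E1 per-node cardinality:
  S → 5
  R → 4
  (S ⋈[g=h] R) → 3
  γ[x; COUNT(*)→c]((S ⋈[g=h] R)) → 3
  σ[c>=2](γ[x; COUNT(*)→c]((S ⋈[g=h] R))) → 0
  S → 5
  ρ[c/g](S) → 5
  π[x,c](ρ[c/g](S)) → 5
  (σ[c>=2](γ[x; COUNT(*)→c]((S ⋈[g=h] R))) ∪ π[x,c](ρ[c/g](S))) → 5
E2 per-node cardinality:
  S → 5
  R → 4
  (S ⋈[g=h] R) → 3
  γ[x; COUNT(*)→c]((S ⋈[g=h] R)) → 3
  σ[c>=2](γ[x; COUNT(*)→c]((S ⋈[g=h] R))) → 0
  S → 5
  ρ[c/g](S) → 5
  π[x,c](ρ[c/g](S)) → 5
  (σ[c>=2](γ[x; COUNT(*)→c]((S ⋈[g=h] R))) − π[x,c](ρ[c/g](S))) → 0

E1 result:
x | c
p | 1
q | 9
s | 3
t | 3
t | 5
E2 result:
x | c
(0 rows)
Witness: ('t', 3) appears 1× in E1 but 0× in E2.

no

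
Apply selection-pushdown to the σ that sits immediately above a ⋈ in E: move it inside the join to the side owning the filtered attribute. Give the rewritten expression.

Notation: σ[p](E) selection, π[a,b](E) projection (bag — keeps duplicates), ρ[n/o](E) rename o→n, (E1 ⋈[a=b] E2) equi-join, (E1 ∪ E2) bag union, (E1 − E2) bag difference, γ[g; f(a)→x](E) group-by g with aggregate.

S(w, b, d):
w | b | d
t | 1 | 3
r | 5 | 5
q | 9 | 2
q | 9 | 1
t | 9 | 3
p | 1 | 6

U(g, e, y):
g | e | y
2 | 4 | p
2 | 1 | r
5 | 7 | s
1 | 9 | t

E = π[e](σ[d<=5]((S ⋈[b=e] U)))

σ filters on d, owned by the left side.
E' = π[e]((σ[d<=5](S) ⋈[b=e] U))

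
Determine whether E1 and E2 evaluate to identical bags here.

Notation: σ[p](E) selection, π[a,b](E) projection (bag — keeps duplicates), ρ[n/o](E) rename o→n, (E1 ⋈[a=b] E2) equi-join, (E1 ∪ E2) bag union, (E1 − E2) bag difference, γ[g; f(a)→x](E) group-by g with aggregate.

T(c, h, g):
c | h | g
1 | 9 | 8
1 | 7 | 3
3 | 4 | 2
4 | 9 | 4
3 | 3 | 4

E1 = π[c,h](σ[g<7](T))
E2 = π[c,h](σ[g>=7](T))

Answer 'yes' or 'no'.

E1 per-node cardinality:
  T → 5
  σ[g<7](T) → 4
  π[c,h](σ[g<7](T)) → 4
E2 per-node cardinality:
  T → 5
  σ[g>=7](T) → 1
  π[c,h](σ[g>=7](T)) → 1

E1 result:
c | h
1 | 7
3 | 3
3 | 4
4 | 9
E2 result:
c | h
1 | 9
Witness: (1, 7) appears 1× in E1 but 0× in E2.

no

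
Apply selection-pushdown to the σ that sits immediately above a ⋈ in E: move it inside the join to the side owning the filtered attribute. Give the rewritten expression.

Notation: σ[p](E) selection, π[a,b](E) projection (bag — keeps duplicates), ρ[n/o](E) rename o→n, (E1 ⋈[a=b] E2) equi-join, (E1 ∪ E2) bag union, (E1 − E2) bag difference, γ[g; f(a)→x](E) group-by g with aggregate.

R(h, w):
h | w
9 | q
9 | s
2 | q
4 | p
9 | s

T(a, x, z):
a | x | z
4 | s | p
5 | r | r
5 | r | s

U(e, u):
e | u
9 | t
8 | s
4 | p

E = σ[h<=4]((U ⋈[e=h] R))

σ filters on h, owned by the right side.
E' = (U ⋈[e=h] σ[h<=4](R))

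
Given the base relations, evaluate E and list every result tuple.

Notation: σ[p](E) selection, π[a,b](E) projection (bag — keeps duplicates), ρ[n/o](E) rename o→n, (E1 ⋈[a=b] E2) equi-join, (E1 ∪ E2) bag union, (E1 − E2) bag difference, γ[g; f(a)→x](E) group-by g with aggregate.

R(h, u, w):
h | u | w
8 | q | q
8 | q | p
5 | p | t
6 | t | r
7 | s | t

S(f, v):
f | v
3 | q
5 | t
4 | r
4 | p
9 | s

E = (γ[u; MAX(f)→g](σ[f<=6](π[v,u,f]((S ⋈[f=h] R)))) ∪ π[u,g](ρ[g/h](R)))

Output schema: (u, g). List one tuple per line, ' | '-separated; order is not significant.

Per-node cardinality:
  S → 5
  R → 5
  (S ⋈[f=h] R) → 1
  π[v,u,f]((S ⋈[f=h] R)) → 1
  σ[f<=6](π[v,u,f]((S ⋈[f=h] R))) → 1
  γ[u; MAX(f)→g](σ[f<=6](π[v,u,f]((S ⋈[f=h] R)))) → 1
  R → 5
  ρ[g/h](R) → 5
  π[u,g](ρ[g/h](R)) → 5
  (γ[u; MAX(f)→g](σ[f<=6](π[v,u,f]((S ⋈[f=h] R)))) ∪ π[u,g](ρ[g/h](R))) → 6

== RESULT ==
u | g
p | 5
p | 5
q | 8
q | 8
s | 7
t | 6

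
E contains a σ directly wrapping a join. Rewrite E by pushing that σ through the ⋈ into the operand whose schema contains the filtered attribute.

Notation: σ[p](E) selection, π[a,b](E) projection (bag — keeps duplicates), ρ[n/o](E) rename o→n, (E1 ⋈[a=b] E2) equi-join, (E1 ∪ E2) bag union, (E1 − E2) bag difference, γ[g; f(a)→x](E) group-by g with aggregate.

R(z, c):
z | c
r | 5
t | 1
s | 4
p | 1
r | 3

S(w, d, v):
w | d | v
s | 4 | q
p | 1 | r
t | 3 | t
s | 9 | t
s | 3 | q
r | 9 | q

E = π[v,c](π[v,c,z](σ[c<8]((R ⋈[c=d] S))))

σ filters on c, owned by the left side.
E' = π[v,c](π[v,c,z]((σ[c<8](R) ⋈[c=d] S)))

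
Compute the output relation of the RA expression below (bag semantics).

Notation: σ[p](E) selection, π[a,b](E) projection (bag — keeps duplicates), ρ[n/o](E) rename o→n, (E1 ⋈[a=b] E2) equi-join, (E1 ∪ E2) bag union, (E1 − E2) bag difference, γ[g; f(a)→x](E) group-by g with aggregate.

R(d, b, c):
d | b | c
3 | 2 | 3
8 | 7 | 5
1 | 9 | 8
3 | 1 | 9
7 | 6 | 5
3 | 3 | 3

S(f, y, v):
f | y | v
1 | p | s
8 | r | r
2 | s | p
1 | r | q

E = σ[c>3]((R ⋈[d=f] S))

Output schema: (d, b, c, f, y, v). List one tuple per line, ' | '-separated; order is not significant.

Row counts bottom-up:
  R → 6
  S → 4
  (R ⋈[d=f] S) → 3
  σ[c>3]((R ⋈[d=f] S)) → 3

== RESULT ==
d | b | c | f | y | v
1 | 9 | 8 | 1 | p | s
1 | 9 | 8 | 1 | r | q
8 | 7 | 5 | 8 | r | r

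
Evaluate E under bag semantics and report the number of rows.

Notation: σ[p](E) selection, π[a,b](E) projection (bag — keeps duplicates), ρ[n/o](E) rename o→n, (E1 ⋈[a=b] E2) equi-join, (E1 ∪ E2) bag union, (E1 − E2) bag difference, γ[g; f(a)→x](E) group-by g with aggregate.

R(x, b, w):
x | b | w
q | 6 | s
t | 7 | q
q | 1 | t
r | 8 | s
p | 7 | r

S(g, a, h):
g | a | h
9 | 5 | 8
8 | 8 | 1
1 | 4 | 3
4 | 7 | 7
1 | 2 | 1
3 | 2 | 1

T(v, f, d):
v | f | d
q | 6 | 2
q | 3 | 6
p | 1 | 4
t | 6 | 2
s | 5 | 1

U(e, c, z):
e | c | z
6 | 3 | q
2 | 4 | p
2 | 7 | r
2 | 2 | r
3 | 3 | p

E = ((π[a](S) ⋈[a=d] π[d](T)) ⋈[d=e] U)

Per-node cardinality:
  S → 6
  π[a](S) → 6
  T → 5
  π[d](T) → 5
  (π[a](S) ⋈[a=d] π[d](T)) → 5
  U → 5
  ((π[a](S) ⋈[a=d] π[d](T)) ⋈[d=e] U) → 12

|E| = 12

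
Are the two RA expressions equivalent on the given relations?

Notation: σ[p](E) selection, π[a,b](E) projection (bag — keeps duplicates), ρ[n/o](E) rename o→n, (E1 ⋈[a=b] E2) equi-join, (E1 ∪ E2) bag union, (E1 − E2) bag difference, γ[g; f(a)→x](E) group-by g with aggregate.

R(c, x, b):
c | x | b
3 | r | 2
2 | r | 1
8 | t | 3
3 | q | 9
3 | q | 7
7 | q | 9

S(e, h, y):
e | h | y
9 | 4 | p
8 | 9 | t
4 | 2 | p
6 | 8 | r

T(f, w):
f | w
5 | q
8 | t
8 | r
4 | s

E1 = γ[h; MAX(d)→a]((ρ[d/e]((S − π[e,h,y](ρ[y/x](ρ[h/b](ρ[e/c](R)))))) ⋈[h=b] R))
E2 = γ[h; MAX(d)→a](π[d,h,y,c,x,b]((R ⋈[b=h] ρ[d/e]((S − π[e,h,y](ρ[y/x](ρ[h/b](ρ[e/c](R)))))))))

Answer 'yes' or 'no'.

E1 row counts bottom-up:
  S → 4
  R → 6
  ρ[e/c](R) → 6
  ρ[h/b](ρ[e/c](R)) → 6
  ρ[y/x](ρ[h/b](ρ[e/c](R))) → 6
  π[e,h,y](ρ[y/x](ρ[h/b](ρ[e/c](R)))) → 6
  (S − π[e,h,y](ρ[y/x](ρ[h/b](ρ[e/c](R))))) → 4
  ρ[d/e]((S − π[e,h,y](ρ[y/x](ρ[h/b](ρ[e/c](R)))))) → 4
  R → 6
  (ρ[d/e]((S − π[e,h,y](ρ[y/x](ρ[h/b](ρ[e/c](R)))))) ⋈[h=b] R) → 3
  γ[h; MAX(d)→a]((ρ[d/e]((S − π[e,h,y](ρ[y/x](ρ[h/b](ρ[e/c](R)))))) ⋈[h=b] R)) → 2
E2 row counts bottom-up:
  R → 6
  S → 4
  R → 6
  ρ[e/c](R) → 6
  ρ[h/b](ρ[e/c](R)) → 6
  ρ[y/x](ρ[h/b](ρ[e/c](R))) → 6
  π[e,h,y](ρ[y/x](ρ[h/b](ρ[e/c](R)))) → 6
  (S − π[e,h,y](ρ[y/x](ρ[h/b](ρ[e/c](R))))) → 4
  ρ[d/e]((S − π[e,h,y](ρ[y/x](ρ[h/b](ρ[e/c](R)))))) → 4
  (R ⋈[b=h] ρ[d/e]((S − π[e,h,y](ρ[y/x](ρ[h/b](ρ[e/c](R))))))) → 3
  π[d,h,y,c,x,b]((R ⋈[b=h] ρ[d/e]((S − π[e,h,y](ρ[y/x](ρ[h/b](ρ[e/c](R)))))))) → 3
  γ[h; MAX(d)→a](π[d,h,y,c,x,b]((R ⋈[b=h] ρ[d/e]((S − π[e,h,y](ρ[y/x](ρ[h/b](ρ[e/c](R))))))))) → 2

E1 and E2 produce the same multiset:
h | a
2 | 4
9 | 8

yes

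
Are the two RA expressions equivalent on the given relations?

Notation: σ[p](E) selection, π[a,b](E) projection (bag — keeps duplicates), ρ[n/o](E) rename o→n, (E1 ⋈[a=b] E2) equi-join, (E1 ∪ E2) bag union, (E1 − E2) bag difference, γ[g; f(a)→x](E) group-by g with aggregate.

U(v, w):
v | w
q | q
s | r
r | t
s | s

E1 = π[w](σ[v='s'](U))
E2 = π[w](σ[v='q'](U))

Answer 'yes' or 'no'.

E1 row counts bottom-up:
  U → 4
  σ[v='s'](U) → 2
  π[w](σ[v='s'](U)) → 2
E2 row counts bottom-up:
  U → 4
  σ[v='q'](U) → 1
  π[w](σ[v='q'](U)) → 1

E1 result:
w
r
s
E2 result:
w
q
Witness: ('q',) appears 0× in E1 but 1× in E2.

no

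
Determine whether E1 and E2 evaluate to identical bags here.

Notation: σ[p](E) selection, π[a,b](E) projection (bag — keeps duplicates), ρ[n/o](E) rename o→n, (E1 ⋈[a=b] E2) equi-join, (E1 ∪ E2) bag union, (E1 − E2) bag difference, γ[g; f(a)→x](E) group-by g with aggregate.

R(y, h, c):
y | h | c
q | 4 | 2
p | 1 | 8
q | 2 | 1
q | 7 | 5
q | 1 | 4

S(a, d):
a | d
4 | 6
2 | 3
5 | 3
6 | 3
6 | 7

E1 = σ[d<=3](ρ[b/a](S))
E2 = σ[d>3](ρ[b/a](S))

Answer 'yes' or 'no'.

E1 row counts bottom-up:
  S → 5
  ρ[b/a](S) → 5
  σ[d<=3](ρ[b/a](S)) → 3
E2 row counts bottom-up:
  S → 5
  ρ[b/a](S) → 5
  σ[d>3](ρ[b/a](S)) → 2

E1 result:
b | d
2 | 3
5 | 3
6 | 3
E2 result:
b | d
4 | 6
6 | 7
Witness: (2, 3) appears 1× in E1 but 0× in E2.

no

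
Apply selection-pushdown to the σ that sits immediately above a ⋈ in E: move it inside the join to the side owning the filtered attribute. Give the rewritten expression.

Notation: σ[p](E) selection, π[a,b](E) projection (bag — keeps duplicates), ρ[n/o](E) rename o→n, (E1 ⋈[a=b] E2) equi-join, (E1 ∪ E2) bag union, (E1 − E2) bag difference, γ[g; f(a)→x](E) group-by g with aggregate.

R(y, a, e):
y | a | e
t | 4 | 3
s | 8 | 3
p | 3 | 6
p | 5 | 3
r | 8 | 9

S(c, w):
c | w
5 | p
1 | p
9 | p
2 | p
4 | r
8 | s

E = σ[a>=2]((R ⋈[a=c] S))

σ filters on a, owned by the left side.
E' = (σ[a>=2](R) ⋈[a=c] S)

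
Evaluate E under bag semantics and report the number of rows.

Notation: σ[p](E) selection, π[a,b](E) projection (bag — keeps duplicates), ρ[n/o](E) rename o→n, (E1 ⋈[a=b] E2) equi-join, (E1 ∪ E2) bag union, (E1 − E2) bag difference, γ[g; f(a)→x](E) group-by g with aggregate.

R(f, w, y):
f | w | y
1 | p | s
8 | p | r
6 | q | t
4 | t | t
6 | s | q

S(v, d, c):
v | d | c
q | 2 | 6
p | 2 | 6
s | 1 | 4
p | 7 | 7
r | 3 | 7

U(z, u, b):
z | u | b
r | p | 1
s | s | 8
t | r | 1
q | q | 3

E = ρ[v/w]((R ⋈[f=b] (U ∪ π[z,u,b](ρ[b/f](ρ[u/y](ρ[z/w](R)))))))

Stepwise |·|:
  R → 5
  U → 4
  R → 5
  ρ[z/w](R) → 5
  ρ[u/y](ρ[z/w](R)) → 5
  ρ[b/f](ρ[u/y](ρ[z/w](R))) → 5
  π[z,u,b](ρ[b/f](ρ[u/y](ρ[z/w](R)))) → 5
  (U ∪ π[z,u,b](ρ[b/f](ρ[u/y](ρ[z/w](R))))) → 9
  (R ⋈[f=b] (U ∪ π[z,u,b](ρ[b/f](ρ[u/y](ρ[z/w](R)))))) → 10
  ρ[v/w]((R ⋈[f=b] (U ∪ π[z,u,b](ρ[b/f](ρ[u/y](ρ[z/w](R))))))) → 10

|E| = 10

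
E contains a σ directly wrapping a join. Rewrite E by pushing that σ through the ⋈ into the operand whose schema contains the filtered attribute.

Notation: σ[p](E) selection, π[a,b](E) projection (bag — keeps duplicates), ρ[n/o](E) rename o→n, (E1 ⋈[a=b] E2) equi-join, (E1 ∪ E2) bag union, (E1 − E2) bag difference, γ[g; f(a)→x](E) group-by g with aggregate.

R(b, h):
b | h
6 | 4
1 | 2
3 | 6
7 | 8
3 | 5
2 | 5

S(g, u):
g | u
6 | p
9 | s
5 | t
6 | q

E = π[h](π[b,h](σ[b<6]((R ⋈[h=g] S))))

σ filters on b, owned by the left side.
E' = π[h](π[b,h]((σ[b<6](R) ⋈[h=g] S)))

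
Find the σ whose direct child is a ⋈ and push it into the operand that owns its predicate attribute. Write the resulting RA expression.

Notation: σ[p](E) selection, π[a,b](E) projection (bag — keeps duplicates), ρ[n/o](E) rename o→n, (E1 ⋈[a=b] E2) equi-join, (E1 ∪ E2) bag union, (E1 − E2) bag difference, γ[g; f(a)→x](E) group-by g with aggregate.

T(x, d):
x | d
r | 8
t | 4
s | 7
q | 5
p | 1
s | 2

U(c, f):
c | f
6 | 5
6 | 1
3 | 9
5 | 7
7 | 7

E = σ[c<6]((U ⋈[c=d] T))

σ filters on c, owned by the left side.
E' = (σ[c<6](U) ⋈[c=d] T)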